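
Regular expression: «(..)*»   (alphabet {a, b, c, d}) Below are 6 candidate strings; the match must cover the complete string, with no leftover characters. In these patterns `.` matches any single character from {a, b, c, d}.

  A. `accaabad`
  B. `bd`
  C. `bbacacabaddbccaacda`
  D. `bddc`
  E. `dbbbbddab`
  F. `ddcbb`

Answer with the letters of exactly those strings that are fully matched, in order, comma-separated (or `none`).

A → match
B → match
C → no match
D → match
E → no match
F → no match

A, B, D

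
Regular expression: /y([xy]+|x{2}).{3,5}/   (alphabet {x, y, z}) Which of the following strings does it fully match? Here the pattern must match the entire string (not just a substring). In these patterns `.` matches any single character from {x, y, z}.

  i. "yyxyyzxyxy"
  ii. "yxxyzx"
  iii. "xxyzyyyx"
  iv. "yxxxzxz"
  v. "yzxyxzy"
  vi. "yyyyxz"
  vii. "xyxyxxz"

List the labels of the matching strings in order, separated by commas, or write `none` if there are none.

i. "yyxyyzxyxy" → match
ii. "yxxyzx" → match
iii. "xxyzyyyx" → no match — must start with "y"
iv. "yxxxzxz" → match
v. "yzxyxzy" → no match
vi. "yyyyxz" → match
vii. "xyxyxxz" → no match — must start with "y"

i, ii, iv, vi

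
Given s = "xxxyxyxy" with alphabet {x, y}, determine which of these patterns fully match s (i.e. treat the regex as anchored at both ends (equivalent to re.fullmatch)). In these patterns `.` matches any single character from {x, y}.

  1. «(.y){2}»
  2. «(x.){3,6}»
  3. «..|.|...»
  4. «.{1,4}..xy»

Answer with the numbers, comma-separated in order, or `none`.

2, 4

1 → no match
2 → match
3 → no match
4 → match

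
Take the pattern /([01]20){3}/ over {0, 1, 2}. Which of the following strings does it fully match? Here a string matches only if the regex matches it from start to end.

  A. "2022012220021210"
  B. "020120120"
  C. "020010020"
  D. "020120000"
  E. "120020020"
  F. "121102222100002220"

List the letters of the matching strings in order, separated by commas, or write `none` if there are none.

A → no match — must end with "20"
B → match
C → no match
D → no match — must end with "20"
E → match
F → no match

B, E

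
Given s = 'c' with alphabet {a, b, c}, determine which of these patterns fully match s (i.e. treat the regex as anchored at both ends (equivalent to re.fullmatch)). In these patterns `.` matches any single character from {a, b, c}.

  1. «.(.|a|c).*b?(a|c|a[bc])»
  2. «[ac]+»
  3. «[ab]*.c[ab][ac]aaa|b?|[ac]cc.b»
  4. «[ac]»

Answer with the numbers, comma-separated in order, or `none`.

2, 4

1 → no match
2 → match
3 → no match
4 → match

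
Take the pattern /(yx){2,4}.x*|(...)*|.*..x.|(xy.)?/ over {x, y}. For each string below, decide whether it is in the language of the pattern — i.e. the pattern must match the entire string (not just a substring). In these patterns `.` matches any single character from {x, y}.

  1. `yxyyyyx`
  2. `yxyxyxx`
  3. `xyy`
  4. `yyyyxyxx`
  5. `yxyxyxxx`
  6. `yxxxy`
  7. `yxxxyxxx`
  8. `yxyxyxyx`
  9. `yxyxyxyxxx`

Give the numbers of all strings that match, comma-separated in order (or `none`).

1 → no match
2 → match
3 → match
4 → match
5 → match
6 → match
7 → match
8 → match
9 → match

2, 3, 4, 5, 6, 7, 8, 9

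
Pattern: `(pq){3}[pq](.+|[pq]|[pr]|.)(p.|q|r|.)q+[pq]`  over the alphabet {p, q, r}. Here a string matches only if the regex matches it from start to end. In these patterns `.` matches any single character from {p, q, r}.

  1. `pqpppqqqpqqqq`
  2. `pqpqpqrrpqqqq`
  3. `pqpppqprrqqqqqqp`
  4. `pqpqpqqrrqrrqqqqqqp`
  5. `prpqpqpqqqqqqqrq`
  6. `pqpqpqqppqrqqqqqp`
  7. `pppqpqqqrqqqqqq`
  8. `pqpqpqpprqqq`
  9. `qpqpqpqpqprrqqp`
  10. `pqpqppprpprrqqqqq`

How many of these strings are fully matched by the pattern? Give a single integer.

1 → no match
2 → no match
3 → no match
4 → match
5 → no match — must start with `pq`
6 → match
7 → no match — must start with `pq`
8 → match
9 → no match — must start with `pq`
10 → no match
Total matched: 3

3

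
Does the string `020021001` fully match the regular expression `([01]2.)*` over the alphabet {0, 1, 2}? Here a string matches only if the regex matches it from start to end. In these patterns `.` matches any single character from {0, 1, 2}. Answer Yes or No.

No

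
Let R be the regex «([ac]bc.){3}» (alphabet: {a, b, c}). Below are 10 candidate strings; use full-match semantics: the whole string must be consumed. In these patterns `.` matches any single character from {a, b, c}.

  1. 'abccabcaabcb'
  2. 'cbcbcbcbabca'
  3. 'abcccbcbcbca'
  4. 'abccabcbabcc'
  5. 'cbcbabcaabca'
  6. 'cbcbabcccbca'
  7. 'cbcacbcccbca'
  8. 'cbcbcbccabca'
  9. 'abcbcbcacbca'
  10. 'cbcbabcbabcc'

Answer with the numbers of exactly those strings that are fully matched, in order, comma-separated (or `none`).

1, 2, 3, 4, 5, 6, 7, 8, 9, 10

1. 'abccabcaabcb' → match
2. 'cbcbcbcbabca' → match
3. 'abcccbcbcbca' → match
4. 'abccabcbabcc' → match
5. 'cbcbabcaabca' → match
6. 'cbcbabcccbca' → match
7. 'cbcacbcccbca' → match
8. 'cbcbcbccabca' → match
9. 'abcbcbcacbca' → match
10. 'cbcbabcbabcc' → match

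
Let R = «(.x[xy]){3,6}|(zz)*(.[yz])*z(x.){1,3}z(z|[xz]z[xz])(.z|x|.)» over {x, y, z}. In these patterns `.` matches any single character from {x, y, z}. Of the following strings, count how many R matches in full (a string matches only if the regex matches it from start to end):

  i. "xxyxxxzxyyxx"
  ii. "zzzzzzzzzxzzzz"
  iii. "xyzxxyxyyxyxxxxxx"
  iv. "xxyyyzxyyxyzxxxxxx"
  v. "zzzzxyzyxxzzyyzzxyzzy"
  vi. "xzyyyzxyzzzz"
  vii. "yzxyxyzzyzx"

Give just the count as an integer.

i → match
ii → match
iii → no match
iv → no match
v → no match
vi → no match
vii → no match
Total matched: 2

2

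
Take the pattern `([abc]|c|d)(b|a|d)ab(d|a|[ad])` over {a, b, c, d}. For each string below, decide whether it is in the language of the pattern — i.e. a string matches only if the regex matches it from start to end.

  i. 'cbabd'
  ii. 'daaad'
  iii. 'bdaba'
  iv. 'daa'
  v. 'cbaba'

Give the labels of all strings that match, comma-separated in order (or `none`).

i, iii, v

i. 'cbabd' → match
ii. 'daaad' → no match
iii. 'bdaba' → match
iv. 'daa' → no match
v. 'cbaba' → match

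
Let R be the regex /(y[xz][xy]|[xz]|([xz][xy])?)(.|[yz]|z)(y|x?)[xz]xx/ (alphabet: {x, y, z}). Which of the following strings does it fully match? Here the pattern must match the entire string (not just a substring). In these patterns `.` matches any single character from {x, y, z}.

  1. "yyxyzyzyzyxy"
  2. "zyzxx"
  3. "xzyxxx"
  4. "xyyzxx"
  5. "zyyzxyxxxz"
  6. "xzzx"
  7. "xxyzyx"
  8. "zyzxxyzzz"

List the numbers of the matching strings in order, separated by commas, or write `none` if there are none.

1 → no match — must end with "xx"
2 → match
3 → match
4 → match
5 → no match — must end with "xx"
6 → no match — must end with "xx"
7 → no match — must end with "xx"
8 → no match — must end with "xx"

2, 3, 4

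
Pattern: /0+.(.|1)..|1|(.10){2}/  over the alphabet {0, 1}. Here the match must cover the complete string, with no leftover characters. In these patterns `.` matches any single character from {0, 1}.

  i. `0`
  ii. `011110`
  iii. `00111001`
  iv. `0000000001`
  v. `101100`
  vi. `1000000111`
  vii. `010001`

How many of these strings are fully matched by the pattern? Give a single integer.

i → no match
ii → no match
iii → no match
iv → match
v → no match
vi → no match
vii → no match
Total matched: 1

1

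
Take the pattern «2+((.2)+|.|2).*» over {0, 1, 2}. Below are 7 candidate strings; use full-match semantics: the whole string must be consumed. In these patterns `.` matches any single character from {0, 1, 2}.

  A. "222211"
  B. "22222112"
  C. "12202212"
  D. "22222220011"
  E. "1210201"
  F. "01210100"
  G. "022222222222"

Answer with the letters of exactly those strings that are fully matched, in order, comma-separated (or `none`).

A, B, D

A → match
B → match
C → no match — must start with "2"
D → match
E → no match — must start with "2"
F → no match — must start with "2"
G → no match — must start with "2"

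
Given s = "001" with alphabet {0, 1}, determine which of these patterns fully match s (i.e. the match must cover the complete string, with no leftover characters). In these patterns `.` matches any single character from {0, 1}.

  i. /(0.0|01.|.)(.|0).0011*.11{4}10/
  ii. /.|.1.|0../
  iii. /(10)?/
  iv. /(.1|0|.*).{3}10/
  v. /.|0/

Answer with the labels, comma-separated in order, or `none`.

i → no match — must end with "110"
ii → match
iii → no match
iv → no match — must end with "10"
v → no match

ii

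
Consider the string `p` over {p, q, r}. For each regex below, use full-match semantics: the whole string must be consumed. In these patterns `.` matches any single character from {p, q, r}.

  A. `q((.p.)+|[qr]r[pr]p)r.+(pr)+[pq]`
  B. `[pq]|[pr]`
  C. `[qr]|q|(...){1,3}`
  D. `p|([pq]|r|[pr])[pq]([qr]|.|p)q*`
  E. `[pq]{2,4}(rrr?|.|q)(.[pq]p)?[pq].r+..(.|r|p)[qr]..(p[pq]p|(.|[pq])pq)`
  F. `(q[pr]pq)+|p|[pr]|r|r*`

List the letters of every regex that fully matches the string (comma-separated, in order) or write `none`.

A → no match — must start with `q`
B → match
C → no match
D → match
E → no match
F → match

B, D, F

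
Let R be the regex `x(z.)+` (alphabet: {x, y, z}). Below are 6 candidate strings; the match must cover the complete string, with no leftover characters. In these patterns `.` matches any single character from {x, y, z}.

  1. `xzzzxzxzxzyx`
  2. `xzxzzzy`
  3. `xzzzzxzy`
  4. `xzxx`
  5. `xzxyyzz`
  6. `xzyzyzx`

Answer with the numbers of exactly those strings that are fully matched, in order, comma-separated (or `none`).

2, 6

1. `xzzzxzxzxzyx` → no match
2. `xzxzzzy` → match
3. `xzzzzxzy` → no match
4. `xzxx` → no match
5. `xzxyyzz` → no match
6. `xzyzyzx` → match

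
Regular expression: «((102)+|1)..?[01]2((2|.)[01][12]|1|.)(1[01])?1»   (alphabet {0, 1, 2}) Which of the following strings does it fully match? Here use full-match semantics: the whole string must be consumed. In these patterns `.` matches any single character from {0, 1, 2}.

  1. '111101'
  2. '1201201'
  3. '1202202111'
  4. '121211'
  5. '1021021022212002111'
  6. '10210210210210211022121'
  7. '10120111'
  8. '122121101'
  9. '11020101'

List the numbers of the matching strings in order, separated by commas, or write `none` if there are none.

1 → no match
2 → match
3 → match
4 → match
5 → match
6 → match
7 → match
8 → match
9 → match

2, 3, 4, 5, 6, 7, 8, 9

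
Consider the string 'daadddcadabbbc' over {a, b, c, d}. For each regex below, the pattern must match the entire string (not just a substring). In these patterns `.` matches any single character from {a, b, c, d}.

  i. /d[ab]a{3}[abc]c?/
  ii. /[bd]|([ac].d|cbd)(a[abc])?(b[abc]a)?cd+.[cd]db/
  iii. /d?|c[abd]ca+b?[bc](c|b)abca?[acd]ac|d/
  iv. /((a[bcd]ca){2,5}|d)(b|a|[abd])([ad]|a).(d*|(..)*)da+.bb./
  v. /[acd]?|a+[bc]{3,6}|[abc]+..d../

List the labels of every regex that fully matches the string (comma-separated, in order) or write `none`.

iv

i → no match
ii → no match
iii → no match
iv → match
v → no match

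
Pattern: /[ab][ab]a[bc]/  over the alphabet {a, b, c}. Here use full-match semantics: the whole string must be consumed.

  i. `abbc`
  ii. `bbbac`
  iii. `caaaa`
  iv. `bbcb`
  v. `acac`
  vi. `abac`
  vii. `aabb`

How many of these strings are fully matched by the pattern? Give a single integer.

i → no match
ii → no match
iii → no match
iv → no match
v → no match
vi → match
vii → no match
Total matched: 1

1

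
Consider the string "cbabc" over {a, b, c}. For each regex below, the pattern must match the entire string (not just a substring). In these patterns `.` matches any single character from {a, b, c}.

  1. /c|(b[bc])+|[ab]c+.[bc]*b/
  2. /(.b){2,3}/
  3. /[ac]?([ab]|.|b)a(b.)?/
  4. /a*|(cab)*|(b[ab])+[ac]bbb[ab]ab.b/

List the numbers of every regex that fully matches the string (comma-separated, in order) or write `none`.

1 → no match
2 → no match — must end with "b"
3 → match
4 → no match

3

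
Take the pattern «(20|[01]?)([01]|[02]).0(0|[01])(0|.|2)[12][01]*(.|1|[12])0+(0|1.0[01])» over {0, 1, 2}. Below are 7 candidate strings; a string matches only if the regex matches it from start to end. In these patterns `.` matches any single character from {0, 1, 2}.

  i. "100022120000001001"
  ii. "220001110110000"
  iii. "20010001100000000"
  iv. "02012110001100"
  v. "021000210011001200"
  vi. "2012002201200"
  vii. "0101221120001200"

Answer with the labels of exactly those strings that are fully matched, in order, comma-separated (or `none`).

i, ii, iii, iv, v, vi, vii

i → match
ii → match
iii → match
iv → match
v → match
vi → match
vii → match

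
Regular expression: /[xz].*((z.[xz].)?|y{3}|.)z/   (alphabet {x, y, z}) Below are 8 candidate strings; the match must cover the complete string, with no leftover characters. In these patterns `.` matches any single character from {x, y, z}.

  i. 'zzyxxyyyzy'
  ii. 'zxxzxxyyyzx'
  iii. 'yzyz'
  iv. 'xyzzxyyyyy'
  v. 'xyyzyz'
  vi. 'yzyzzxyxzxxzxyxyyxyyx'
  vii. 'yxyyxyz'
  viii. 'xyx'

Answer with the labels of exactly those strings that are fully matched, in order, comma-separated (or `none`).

v

i → no match — must end with 'z'
ii → no match — must end with 'z'
iii → no match
iv → no match — must end with 'z'
v → match
vi → no match — must end with 'z'
vii → no match
viii → no match — must end with 'z'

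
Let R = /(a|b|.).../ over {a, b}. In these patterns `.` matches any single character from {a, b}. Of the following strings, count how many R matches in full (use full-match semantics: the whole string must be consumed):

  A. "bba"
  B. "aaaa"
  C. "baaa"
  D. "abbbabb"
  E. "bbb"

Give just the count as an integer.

A → no match
B → match
C → match
D → no match
E → no match
Total matched: 2

2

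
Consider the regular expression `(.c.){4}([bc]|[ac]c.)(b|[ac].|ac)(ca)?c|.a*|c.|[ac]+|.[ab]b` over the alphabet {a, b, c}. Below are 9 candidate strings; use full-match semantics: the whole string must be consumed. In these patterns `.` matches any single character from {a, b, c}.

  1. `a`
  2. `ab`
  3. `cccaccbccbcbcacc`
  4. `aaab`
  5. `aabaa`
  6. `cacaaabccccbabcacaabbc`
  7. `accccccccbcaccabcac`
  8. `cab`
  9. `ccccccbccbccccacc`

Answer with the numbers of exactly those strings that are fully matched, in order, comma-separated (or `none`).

1 → match
2 → no match
3 → match
4 → no match
5 → no match
6 → no match
7 → match
8 → match
9 → no match

1, 3, 7, 8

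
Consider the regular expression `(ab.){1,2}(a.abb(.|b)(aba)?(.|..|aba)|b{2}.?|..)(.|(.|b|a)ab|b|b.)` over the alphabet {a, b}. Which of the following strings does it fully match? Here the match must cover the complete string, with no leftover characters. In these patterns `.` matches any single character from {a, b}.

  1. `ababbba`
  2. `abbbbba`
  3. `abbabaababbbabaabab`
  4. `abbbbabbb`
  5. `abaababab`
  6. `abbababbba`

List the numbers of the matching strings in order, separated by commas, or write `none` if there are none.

1, 2, 3, 5, 6

1 → match
2 → match
3 → match
4 → no match
5 → match
6 → match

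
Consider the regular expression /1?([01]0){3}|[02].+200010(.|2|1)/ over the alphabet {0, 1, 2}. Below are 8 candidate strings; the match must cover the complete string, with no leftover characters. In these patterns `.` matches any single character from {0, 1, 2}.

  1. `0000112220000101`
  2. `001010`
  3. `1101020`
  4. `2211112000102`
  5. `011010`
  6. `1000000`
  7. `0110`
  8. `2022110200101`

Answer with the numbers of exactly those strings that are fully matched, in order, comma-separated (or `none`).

2, 4, 6

1 → no match
2 → match
3 → no match
4 → match
5 → no match
6 → match
7 → no match
8 → no match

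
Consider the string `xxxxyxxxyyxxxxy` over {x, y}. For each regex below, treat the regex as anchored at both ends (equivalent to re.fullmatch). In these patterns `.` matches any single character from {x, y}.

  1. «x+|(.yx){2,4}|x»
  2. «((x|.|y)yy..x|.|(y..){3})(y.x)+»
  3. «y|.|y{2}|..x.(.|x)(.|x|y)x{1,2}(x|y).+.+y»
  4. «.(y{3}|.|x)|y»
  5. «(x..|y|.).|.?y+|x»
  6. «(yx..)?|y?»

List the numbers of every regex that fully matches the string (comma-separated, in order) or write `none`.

3

1 → no match
2 → no match — must end with `x`
3 → match
4 → no match
5 → no match
6 → no match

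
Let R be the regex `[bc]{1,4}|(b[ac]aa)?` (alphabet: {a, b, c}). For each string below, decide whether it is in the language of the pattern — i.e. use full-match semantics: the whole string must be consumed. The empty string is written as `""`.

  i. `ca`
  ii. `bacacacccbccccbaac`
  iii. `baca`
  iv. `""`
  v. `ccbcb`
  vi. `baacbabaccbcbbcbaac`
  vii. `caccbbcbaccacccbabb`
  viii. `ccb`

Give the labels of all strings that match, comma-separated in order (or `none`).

iv, viii

i → no match
ii → no match
iii → no match
iv → match
v → no match
vi → no match
vii → no match
viii → match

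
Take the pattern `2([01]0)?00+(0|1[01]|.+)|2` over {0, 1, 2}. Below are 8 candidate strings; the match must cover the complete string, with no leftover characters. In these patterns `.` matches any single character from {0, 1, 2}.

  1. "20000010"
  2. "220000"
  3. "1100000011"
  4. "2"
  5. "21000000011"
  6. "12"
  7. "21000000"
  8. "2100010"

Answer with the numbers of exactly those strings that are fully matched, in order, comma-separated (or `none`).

1, 4, 5, 7, 8

1 → match
2 → no match
3 → no match — must start with "2"
4 → match
5 → match
6 → no match — must start with "2"
7 → match
8 → match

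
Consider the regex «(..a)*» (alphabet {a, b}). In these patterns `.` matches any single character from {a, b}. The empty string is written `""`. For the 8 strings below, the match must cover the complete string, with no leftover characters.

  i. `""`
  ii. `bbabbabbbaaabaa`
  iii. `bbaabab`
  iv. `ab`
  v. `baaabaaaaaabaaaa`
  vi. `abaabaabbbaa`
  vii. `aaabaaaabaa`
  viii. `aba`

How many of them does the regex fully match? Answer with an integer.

i → match
ii → no match
iii → no match
iv → no match
v → no match
vi → no match
vii → no match
viii → match
Total matched: 2

2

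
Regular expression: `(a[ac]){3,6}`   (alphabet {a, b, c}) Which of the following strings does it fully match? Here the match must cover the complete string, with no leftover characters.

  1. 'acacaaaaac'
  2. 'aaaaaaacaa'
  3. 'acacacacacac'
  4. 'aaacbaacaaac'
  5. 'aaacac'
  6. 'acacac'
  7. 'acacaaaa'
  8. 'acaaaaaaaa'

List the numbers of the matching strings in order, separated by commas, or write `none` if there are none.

1 → match
2 → match
3 → match
4 → no match
5 → match
6 → match
7 → match
8 → match

1, 2, 3, 5, 6, 7, 8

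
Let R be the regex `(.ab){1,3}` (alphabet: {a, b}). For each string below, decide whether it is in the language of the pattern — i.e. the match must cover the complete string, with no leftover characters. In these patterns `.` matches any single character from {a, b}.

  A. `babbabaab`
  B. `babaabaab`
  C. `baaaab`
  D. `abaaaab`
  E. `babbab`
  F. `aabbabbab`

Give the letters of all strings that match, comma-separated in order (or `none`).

A. `babbabaab` → match
B. `babaabaab` → match
C. `baaaab` → no match
D. `abaaaab` → no match
E. `babbab` → match
F. `aabbabbab` → match

A, B, E, F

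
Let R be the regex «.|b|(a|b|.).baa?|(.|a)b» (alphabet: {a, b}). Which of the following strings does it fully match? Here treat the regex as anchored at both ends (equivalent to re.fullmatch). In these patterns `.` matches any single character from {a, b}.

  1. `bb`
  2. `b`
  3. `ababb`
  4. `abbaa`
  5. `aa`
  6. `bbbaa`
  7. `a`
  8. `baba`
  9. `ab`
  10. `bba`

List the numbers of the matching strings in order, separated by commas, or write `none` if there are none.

1, 2, 4, 6, 7, 8, 9

1. `bb` → match
2. `b` → match
3. `ababb` → no match
4. `abbaa` → match
5. `aa` → no match
6. `bbbaa` → match
7. `a` → match
8. `baba` → match
9. `ab` → match
10. `bba` → no match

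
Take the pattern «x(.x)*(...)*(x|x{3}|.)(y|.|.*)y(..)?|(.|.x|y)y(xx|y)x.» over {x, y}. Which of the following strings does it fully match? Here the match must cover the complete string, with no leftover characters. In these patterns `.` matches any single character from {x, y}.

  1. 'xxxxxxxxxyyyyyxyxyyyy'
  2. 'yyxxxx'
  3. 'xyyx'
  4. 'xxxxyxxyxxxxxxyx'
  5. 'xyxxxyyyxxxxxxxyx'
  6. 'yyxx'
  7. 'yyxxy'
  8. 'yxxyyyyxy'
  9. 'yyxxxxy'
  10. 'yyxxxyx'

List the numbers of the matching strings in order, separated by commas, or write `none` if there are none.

1, 2

1 → match
2 → match
3 → no match
4 → no match
5 → no match
6 → no match
7 → no match
8 → no match
9 → no match
10 → no match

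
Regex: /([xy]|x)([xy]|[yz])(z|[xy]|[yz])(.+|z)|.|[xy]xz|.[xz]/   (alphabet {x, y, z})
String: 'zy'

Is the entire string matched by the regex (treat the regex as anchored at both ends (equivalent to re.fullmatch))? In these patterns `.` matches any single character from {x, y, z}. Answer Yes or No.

No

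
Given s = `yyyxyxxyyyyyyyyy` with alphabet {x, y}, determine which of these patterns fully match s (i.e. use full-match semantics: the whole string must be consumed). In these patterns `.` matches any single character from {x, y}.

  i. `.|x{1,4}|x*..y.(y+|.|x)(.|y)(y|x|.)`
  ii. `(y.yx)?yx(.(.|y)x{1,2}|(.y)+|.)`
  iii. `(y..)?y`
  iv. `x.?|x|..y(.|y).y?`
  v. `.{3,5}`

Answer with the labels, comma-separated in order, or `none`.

ii

i → no match
ii → match
iii → no match
iv → no match
v → no match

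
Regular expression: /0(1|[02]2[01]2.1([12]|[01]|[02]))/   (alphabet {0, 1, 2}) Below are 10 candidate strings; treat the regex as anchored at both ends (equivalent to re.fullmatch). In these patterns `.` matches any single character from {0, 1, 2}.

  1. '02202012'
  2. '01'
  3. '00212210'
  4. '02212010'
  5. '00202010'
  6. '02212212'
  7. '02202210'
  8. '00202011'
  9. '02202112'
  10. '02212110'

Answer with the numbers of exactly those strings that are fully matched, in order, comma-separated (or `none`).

1 → match
2 → match
3 → match
4 → match
5 → match
6 → match
7 → match
8 → match
9 → match
10 → match

1, 2, 3, 4, 5, 6, 7, 8, 9, 10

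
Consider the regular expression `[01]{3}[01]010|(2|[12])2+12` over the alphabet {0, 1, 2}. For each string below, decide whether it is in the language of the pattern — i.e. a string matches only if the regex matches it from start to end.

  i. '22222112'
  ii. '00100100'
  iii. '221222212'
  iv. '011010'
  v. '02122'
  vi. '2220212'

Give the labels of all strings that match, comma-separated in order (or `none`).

i → no match
ii → no match
iii → no match
iv → no match
v → no match
vi → no match

none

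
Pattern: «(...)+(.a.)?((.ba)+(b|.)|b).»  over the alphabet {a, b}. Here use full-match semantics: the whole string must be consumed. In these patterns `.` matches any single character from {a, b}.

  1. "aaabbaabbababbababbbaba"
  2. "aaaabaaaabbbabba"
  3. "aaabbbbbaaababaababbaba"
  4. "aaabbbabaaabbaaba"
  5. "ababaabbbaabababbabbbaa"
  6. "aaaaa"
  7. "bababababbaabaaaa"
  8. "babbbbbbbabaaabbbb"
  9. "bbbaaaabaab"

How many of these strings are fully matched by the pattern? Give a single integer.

4

1 → match
2 → no match
3 → match
4 → match
5 → no match
6. "aaaaa" → no match
7 → no match
8 → no match
9. "bbbaaaabaab" → match
Total matched: 4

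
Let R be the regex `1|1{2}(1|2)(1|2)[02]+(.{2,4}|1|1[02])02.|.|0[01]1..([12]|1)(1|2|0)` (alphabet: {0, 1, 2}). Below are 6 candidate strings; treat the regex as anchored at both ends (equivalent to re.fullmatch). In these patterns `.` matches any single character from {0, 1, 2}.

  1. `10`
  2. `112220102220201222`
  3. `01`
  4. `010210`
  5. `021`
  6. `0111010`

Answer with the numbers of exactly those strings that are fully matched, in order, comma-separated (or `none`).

1 → no match
2 → no match
3 → no match
4 → no match
5 → no match
6 → match

6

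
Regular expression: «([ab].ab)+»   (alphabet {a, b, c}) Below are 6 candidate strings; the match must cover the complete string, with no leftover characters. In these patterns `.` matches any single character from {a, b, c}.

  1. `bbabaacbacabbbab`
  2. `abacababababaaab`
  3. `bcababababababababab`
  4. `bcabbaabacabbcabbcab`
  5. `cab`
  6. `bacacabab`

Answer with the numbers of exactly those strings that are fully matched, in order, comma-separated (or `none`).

1 → no match
2 → no match
3 → match
4 → match
5 → no match
6 → no match

3, 4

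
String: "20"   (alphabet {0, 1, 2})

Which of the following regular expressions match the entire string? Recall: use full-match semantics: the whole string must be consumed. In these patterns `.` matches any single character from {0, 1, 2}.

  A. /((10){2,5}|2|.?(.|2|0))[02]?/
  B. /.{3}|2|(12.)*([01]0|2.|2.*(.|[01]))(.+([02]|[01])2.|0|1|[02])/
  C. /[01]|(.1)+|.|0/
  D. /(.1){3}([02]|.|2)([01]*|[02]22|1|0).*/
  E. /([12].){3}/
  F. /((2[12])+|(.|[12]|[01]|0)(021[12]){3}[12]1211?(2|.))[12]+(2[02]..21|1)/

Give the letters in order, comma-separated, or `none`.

A

A → match
B → no match
C → no match
D → no match
E → no match
F → no match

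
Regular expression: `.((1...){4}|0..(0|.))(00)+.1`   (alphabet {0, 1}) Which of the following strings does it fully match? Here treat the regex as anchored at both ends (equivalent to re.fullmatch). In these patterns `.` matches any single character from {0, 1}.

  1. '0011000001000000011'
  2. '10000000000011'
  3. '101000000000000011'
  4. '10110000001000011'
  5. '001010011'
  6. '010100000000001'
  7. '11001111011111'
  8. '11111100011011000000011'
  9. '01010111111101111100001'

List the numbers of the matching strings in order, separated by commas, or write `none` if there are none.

5, 8

1 → no match
2 → no match
3 → no match
4 → no match
5 → match
6 → no match
7 → no match
8 → match
9 → no match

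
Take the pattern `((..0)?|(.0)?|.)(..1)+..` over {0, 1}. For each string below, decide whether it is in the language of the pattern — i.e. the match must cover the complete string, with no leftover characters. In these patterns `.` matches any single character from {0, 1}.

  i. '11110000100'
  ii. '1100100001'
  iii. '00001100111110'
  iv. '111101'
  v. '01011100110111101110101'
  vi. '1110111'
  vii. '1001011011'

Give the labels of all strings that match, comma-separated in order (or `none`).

iii, iv, v

i. '11110000100' → no match
ii. '1100100001' → no match
iii → match
iv. '111101' → match
v → match
vi. '1110111' → no match
vii. '1001011011' → no match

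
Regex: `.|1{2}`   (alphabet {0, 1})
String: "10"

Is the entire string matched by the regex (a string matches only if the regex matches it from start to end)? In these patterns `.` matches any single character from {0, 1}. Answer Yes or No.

No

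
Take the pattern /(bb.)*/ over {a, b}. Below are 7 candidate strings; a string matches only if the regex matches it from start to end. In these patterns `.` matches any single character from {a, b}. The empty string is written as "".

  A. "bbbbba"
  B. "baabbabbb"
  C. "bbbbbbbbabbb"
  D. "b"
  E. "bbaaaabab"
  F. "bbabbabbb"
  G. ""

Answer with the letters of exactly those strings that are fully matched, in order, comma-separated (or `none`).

A, C, F, G

A → match
B → no match
C → match
D → no match
E → no match
F → match
G → match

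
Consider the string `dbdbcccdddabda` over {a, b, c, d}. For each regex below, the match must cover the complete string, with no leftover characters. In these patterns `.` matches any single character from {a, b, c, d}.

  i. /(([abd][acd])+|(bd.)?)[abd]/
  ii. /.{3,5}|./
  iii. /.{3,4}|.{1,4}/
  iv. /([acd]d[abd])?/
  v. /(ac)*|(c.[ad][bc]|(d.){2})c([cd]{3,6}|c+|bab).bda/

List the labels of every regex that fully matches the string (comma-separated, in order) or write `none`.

v

i → no match
ii → no match
iii → no match
iv → no match
v → match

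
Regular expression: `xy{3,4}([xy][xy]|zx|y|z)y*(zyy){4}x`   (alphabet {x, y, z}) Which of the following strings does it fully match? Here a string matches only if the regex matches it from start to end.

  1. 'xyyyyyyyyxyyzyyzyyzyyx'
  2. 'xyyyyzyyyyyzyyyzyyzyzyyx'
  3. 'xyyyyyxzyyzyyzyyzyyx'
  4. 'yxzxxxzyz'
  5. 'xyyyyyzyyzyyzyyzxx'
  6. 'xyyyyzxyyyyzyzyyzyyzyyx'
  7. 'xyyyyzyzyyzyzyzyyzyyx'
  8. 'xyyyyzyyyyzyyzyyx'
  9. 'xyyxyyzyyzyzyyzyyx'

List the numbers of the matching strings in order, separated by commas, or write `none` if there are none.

3

1 → no match
2 → no match
3 → match
4. 'yxzxxxzyz' → no match — must start with 'xy'
5 → no match — must end with 'zyyx'
6 → no match
7 → no match
8 → no match
9 → no match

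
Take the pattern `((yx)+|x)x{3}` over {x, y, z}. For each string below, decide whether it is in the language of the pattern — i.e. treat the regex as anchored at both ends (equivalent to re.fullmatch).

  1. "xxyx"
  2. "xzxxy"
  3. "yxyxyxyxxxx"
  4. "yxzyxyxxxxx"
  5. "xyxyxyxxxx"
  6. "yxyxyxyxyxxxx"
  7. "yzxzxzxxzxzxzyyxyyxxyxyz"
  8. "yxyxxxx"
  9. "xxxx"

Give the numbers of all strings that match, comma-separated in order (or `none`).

1 → no match
2 → no match — must end with "x"
3 → match
4 → no match
5 → no match
6 → match
7 → no match — must end with "x"
8 → match
9 → match

3, 6, 8, 9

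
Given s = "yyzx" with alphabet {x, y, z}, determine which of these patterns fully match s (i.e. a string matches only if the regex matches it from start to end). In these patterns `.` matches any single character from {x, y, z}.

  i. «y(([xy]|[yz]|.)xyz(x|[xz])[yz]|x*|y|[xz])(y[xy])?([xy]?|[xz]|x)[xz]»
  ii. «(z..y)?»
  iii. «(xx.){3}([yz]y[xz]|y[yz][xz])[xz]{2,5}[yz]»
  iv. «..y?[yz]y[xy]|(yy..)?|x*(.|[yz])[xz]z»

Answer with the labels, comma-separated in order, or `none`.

i, iv

i → match
ii → no match
iii → no match — must start with "xx"
iv → match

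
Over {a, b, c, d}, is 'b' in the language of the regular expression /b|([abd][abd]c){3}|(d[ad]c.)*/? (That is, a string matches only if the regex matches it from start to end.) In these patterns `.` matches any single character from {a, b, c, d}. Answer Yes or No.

Yes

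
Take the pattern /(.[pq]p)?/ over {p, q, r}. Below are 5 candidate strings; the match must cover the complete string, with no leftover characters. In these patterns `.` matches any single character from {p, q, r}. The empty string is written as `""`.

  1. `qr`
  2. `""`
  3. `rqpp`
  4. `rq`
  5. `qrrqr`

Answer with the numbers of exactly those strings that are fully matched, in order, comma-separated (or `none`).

1 → no match
2 → match
3 → no match
4 → no match
5 → no match

2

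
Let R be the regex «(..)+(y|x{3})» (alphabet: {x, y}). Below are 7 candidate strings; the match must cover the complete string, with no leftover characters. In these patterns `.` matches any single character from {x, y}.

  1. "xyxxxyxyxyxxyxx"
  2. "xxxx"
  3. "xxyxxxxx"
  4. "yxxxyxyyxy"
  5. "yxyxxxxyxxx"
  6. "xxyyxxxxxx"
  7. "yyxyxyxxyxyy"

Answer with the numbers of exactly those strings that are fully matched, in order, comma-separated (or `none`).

1 → no match
2. "xxxx" → no match
3. "xxyxxxxx" → no match
4. "yxxxyxyyxy" → no match
5. "yxyxxxxyxxx" → match
6. "xxyyxxxxxx" → no match
7. "yyxyxyxxyxyy" → no match

5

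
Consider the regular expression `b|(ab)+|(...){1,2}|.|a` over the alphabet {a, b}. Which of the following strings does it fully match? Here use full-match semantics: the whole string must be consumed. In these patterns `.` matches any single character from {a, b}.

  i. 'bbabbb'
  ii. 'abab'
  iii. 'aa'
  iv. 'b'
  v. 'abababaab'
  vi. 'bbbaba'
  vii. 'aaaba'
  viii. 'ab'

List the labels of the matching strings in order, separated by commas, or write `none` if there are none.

i, ii, iv, vi, viii

i. 'bbabbb' → match
ii. 'abab' → match
iii. 'aa' → no match
iv. 'b' → match
v. 'abababaab' → no match
vi. 'bbbaba' → match
vii. 'aaaba' → no match
viii. 'ab' → match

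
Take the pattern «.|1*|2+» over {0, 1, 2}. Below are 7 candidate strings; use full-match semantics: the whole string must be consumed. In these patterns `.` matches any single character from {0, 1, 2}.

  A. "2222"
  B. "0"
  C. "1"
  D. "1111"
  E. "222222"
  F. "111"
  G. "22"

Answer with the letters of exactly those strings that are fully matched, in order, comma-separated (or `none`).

A → match
B → match
C → match
D → match
E → match
F → match
G → match

A, B, C, D, E, F, G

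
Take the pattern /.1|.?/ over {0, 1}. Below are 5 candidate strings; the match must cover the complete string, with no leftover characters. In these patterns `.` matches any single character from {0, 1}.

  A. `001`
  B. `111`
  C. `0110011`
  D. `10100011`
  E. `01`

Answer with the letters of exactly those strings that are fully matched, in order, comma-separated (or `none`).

A → no match
B → no match
C → no match
D → no match
E → match

E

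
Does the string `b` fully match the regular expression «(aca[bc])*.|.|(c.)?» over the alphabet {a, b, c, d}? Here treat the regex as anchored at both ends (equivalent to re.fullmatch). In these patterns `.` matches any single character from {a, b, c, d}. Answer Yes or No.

Yes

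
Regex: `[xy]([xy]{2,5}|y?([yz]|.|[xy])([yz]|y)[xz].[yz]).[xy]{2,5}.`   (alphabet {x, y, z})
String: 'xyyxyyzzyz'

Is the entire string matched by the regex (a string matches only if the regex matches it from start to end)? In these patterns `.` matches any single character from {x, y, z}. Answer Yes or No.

No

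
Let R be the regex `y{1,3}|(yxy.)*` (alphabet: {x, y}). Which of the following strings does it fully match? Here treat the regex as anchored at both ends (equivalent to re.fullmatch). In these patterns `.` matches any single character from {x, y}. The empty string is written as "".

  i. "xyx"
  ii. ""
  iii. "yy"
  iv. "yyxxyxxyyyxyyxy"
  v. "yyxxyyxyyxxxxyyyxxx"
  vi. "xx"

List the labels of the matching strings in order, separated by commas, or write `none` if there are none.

ii, iii

i. "xyx" → no match
ii. "" → match
iii. "yy" → match
iv → no match
v → no match
vi. "xx" → no match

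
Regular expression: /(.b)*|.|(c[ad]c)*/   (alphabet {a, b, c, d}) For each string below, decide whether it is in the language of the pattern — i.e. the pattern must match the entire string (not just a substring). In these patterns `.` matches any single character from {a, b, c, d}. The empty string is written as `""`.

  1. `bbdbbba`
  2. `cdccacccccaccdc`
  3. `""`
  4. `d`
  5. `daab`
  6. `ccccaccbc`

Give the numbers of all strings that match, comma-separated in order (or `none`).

1 → no match
2 → no match
3 → match
4 → match
5 → no match
6 → no match

3, 4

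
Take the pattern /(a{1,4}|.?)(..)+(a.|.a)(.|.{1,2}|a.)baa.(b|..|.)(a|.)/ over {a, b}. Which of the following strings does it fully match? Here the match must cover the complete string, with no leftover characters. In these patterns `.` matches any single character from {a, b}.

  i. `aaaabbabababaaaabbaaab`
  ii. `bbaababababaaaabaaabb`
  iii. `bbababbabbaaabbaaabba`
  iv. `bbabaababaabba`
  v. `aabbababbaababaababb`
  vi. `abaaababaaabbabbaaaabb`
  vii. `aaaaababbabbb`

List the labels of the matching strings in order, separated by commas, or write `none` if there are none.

ii, iii, iv, v, vi

i → no match
ii → match
iii → match
iv → match
v → match
vi → match
vii → no match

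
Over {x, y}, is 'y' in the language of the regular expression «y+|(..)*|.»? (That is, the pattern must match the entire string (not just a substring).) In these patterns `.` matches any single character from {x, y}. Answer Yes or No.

Yes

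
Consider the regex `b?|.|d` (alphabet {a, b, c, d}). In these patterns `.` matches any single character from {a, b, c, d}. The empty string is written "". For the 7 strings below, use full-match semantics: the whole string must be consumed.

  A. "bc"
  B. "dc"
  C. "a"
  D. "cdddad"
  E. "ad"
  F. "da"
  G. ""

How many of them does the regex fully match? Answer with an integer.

2

A → no match
B → no match
C → match
D → no match
E → no match
F → no match
G → match
Total matched: 2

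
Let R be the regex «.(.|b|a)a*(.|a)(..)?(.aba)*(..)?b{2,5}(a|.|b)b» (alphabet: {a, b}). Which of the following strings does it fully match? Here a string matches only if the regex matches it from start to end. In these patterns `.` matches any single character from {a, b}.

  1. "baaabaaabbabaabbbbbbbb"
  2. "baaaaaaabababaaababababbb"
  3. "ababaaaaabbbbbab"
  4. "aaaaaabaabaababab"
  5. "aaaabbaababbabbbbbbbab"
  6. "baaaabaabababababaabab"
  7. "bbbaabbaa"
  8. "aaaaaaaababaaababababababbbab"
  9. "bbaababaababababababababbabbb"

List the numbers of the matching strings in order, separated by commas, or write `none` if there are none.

8

1 → no match
2 → no match
3 → no match
4 → no match
5 → no match
6 → no match
7. "bbbaabbaa" → no match — must end with "b"
8 → match
9 → no match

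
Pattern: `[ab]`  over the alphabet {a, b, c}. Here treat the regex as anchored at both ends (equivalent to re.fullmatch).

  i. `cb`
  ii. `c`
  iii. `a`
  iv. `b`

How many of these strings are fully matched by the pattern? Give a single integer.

i → no match
ii → no match
iii → match
iv → match
Total matched: 2

2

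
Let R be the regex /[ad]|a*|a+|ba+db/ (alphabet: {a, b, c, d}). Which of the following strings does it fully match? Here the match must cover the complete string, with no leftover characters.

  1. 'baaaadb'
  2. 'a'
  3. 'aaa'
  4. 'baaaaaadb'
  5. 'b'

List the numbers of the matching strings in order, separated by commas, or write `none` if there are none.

1, 2, 3, 4

1 → match
2 → match
3 → match
4 → match
5 → no match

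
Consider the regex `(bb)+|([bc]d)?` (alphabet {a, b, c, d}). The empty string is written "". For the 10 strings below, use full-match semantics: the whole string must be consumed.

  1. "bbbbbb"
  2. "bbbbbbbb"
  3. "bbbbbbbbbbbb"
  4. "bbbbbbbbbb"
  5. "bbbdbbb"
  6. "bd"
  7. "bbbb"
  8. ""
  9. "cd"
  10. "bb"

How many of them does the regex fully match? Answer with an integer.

9

1 → match
2 → match
3 → match
4 → match
5 → no match
6 → match
7 → match
8 → match
9 → match
10 → match
Total matched: 9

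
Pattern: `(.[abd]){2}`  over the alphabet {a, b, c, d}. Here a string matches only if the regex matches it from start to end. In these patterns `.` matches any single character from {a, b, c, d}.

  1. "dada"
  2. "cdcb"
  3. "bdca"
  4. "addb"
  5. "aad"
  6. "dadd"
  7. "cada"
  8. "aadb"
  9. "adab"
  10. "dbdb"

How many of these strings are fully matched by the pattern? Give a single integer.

1 → match
2 → match
3 → match
4 → match
5 → no match
6 → match
7 → match
8 → match
9 → match
10 → match
Total matched: 9

9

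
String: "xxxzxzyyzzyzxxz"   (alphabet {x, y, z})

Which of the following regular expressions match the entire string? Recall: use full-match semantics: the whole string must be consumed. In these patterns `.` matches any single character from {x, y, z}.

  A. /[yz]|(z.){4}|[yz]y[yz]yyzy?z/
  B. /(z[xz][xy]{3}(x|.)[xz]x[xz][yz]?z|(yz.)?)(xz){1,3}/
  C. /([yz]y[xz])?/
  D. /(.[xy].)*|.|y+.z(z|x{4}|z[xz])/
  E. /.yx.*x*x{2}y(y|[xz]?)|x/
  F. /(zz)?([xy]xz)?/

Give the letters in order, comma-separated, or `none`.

A → no match
B → no match
C → no match
D → match
E → no match
F → no match

D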